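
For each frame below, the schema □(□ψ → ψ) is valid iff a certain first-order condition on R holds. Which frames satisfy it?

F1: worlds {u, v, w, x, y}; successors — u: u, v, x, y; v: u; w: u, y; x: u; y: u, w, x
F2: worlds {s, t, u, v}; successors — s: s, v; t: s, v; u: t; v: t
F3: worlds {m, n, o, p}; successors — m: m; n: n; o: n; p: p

F3

Frame correspondent (Sahlqvist): ∀x ∀y (Rxy → Ryy) — i.e. shift-reflexivity.
F1: fails — Ruv but not Rvv.
F2: fails — Rtv but not Rvv.
F3: holds.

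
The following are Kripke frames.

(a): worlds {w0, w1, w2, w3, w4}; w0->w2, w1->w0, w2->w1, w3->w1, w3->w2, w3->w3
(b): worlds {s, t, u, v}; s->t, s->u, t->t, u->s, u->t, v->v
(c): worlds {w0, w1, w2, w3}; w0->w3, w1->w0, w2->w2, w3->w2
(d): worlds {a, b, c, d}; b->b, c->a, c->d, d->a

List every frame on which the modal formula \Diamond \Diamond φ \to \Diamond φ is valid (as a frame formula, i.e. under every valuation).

(d)

Frame correspondent (Sahlqvist): \forall x \forall y \forall z (Rxy \wedge Ryz \to Rxz) — i.e. transitivity.
(a): fails — Rw1w0 and Rw0w2 but not Rw1w2.
(b): fails — Rus and Rsu but not Ruu.
(c): fails — Rw1w0 and Rw0w3 but not Rw1w3.
(d): ✓.
Valid on: (d).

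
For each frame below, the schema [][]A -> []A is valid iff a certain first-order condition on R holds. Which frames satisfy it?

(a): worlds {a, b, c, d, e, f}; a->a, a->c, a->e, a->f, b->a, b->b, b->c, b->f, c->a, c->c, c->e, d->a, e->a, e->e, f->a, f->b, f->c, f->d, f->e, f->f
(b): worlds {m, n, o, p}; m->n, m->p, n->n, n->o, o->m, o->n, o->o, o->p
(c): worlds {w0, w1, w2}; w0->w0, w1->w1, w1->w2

(a), (c)

The schema corresponds to density: forall x forall y (Rxy -> exists z (Rxz & Rzy)).
(a): satisfies the condition.
(b): fails — Rmp but no z with Rmz and Rzp.
(c): satisfies the condition.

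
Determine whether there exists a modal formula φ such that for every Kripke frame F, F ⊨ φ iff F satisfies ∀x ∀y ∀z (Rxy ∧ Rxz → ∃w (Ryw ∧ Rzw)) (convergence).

The condition is convergence. A defining modal formula is ◇□q → □◇q.
Suppose ◇□q→□◇q is valid. Take Rxy, Rxz and set V(q)={w : Ryw}. Then □q at y so ◇□q at x, so □◇q at x, so ◇q at z, giving w with Rzw and Ryw.

Yes — defined by ◇□q → □◇q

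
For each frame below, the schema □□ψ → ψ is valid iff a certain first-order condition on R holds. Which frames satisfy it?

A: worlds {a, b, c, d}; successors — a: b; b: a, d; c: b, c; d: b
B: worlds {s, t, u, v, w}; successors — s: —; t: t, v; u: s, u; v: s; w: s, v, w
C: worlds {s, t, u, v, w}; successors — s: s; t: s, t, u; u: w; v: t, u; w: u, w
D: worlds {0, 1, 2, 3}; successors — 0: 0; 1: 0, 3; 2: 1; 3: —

A

Frame correspondent (Sahlqvist): ∀x ∃w (xR²w ∧ x = w) — i.e. a generalized confluence (Geach) condition.
A: satisfies the condition.
B: fails — at s but no w* with sR²w* and s=w*.
C: fails — at v but no w* with vR²w* and v=w*.
D: fails — at 1 but no w with 1R²w and 1=w.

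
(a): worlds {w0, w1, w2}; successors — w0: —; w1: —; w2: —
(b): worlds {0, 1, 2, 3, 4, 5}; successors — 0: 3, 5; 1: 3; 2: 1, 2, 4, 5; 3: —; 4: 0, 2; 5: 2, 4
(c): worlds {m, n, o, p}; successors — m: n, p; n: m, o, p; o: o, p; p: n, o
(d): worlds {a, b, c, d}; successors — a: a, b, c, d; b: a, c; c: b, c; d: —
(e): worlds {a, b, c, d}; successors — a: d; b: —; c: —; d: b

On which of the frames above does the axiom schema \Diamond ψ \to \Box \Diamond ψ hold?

Frame correspondent (Sahlqvist): \forall x \forall y \forall z (Rxy \wedge Rxz \to Ryz) — i.e. the Euclidean property.
(a): ✓.
(b): fails — R03 and R03 but not R33.
(c): fails — Rmn and Rmn but not Rnn.
(d): fails — Rab and Rab but not Rbb.
(e): fails — Rad and Rad but not Rdd.
Valid on: (a).

(a)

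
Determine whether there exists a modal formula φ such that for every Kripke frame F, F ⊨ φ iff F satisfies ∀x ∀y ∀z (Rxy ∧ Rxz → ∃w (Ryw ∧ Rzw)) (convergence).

This is a Sahlqvist condition; the .2 axiom ◇□q → □◇q defines it.

Yes — defined by ◇□q → □◇q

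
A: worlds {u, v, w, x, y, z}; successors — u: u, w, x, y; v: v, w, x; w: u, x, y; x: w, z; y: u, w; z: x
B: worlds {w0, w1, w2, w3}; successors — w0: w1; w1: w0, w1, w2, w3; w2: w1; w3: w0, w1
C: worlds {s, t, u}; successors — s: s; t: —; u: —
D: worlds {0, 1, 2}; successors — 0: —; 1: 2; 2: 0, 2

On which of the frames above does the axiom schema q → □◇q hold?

C

This is the axiom for symmetry; its first-order frame correspondent is ∀x ∀y (Rxy → Ryx).
A: fails — Rvw but not Rwv.
B: fails — Rw3w0 but not Rw0w3.
C: holds.
D: fails — R12 but not R21.
Valid on: C.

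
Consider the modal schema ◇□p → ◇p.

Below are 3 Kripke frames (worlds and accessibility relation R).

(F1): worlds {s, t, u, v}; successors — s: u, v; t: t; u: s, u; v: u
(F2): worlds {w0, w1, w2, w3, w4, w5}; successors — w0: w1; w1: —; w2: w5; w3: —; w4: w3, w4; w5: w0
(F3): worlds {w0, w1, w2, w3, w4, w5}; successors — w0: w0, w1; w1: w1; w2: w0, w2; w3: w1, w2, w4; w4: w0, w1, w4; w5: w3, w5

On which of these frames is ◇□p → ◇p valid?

This is the axiom for a generalized confluence (Geach) condition; its first-order frame correspondent is ∀x ∀y (xRy → ∃w (yRw ∧ xRw)).
(F1): condition met.
(F2): fails — w0Rw1 but no w with w1Rw and w0Rw.
(F3): fails — w5Rw3 but no w with w3Rw and w5Rw.
Valid on: (F1).

(F1)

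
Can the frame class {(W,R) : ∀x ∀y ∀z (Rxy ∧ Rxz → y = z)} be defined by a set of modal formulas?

This is a Sahlqvist condition; the CD axiom ◇p → □p defines it.
Suppose ◇p→□p is valid. Take Rxy, Rxz and set V(p)={y}. Then ◇p at x, so □p at x, so p at z, i.e. z=y.

Definable; ◇p → □p defines it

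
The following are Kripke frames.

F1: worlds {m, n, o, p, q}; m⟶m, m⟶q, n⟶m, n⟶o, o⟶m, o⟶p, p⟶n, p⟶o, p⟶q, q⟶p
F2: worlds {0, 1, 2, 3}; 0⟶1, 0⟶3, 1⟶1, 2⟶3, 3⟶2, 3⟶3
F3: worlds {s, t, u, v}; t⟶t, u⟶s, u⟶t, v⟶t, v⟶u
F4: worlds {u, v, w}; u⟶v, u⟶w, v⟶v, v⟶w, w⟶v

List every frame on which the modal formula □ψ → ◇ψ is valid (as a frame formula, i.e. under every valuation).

F1, F2, F4

The schema corresponds to seriality: ∀x ∃y Rxy.
F1: satisfies the condition.
F2: satisfies the condition.
F3: fails — world s has no successor.
F4: satisfies the condition.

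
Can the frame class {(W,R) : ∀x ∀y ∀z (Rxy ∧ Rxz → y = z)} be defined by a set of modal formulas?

The condition is partial functionality. A defining modal formula is ◇p → □p.
Suppose ◇p→□p is valid. Take Rxy, Rxz and set V(p)={y}. Then ◇p at x, so □p at x, so p at z, i.e. z=y.

Yes — defined by ◇p → □p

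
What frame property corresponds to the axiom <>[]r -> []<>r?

convergence

Suppose ◇□r→□◇r is valid. Take Rxy, Rxz and set V(r)={w : Ryw}. Then □r at y so ◇□r at x, so □◇r at x, so ◇r at z, giving w with Rzw and Ryw.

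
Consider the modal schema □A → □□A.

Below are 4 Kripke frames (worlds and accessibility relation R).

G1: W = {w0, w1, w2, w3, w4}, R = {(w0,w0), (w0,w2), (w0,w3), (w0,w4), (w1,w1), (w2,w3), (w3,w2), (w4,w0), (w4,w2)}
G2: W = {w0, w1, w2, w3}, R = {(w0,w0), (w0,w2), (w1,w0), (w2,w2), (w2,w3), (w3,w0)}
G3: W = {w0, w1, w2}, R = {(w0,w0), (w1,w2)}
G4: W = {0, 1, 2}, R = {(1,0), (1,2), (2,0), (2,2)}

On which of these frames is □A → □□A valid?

This is the axiom for transitivity; its first-order frame correspondent is ∀x ∀y ∀z (Rxy ∧ Ryz → Rxz).
G1: fails — Rw3w2 and Rw2w3 but not Rw3w3.
G2: fails — Rw1w0 and Rw0w2 but not Rw1w2.
G3: satisfies the condition.
G4: satisfies the condition.
Valid on: G3, G4.

G3, G4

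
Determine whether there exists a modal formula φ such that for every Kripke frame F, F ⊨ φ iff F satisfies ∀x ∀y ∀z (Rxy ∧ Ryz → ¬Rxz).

Any modally definable frame class is closed under surjective bounded morphisms.
The 7-cycle (worlds w0,w1,w2,w3,w4,w5,w6 with w0→w1→w2→w3→w4→w5→w6→w0) is intransitive. Mapping every world to a single reflexive point • is a surjective bounded morphism; the reflexive point is not intransitive (R••∧R•• but R••).
Hence intransitivity is not modally definable.

No — not modally definable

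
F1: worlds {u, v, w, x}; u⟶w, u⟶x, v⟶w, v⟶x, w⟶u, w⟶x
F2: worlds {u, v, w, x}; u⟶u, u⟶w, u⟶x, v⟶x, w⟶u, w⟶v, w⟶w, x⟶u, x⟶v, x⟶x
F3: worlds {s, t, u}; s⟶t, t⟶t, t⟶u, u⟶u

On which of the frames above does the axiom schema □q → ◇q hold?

Frame correspondent (Sahlqvist): ∀x ∃y Rxy — i.e. seriality.
F1: fails — world x has no successor.
F2: ✓.
F3: ✓.
Valid on: F2, F3.

F2, F3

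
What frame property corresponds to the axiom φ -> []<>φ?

symmetry

Suppose φ→□◇φ is valid. Take Rxy and set V(φ)={x}. Then φ at x, so □◇φ at x, so ◇φ at y, so some z with Ryz has φ; z=x, i.e. Ryx.
The converse is a direct semantic check.
So the correspondent is symmetry.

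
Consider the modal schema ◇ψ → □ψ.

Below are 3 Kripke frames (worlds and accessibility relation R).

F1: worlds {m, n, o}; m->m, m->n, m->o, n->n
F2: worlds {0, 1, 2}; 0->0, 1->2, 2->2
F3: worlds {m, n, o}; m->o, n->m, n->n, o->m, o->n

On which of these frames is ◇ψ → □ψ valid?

The schema corresponds to partial functionality: ∀x ∀y ∀z (Rxy ∧ Rxz → y = z).
F1: fails — m sees both m and n.
F2: holds.
F3: fails — n sees both m and n.
Valid on: F2.

F2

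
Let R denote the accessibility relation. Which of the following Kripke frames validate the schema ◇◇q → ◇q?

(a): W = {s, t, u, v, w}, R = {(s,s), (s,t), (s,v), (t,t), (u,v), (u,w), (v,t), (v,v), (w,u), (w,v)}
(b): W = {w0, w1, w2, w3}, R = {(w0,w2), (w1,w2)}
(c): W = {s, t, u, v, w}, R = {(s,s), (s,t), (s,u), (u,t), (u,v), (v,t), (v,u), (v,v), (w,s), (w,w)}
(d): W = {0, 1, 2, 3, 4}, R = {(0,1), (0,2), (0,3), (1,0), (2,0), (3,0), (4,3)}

(b)

The schema corresponds to a generalized confluence (Geach) condition: ∀x ∀y (xR²y → ∃w (y = w ∧ xRw)).
(a): fails — uR²t but no w* with t=w* and uRw*.
(b): satisfies the condition.
(c): fails — sR²v but no w* with v=w* and sRw*.
(d): fails — 0R²0 but no w with 0=w and 0Rw.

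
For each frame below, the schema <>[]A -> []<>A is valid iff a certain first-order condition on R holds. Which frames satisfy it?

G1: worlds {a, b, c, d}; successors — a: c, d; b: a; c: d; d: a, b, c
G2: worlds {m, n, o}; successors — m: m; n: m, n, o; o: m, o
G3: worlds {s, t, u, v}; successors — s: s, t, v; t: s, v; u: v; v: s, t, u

G2, G3

This is the axiom for convergence; its first-order frame correspondent is forall x forall y forall z (Rxy & Rxz -> exists w (Ryw & Rzw)).
G1: fails — Rac and Rad but c and d have no common successor.
G2: condition met.
G3: condition met.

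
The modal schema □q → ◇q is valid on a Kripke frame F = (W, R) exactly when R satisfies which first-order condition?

Seriality

Suppose □q→◇q is valid. At any x set V(q)=W. Then □q at x, so ◇q at x, so x has a successor.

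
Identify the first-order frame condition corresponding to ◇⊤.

seriality: ∀x ∃y Rxy

◇⊤ holds at w iff w has a successor, so frame-validity of ◇⊤ is exactly seriality. Equivalently via □r → ◇r:
Suppose □r→◇r is valid. At any x set V(r)=W. Then □r at x, so ◇r at x, so x has a successor.
The converse is a direct semantic check.
Frame condition: ∀x ∃y Rxy.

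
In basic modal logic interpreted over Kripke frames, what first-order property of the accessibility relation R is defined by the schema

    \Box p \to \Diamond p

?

This is the D axiom.
Its frame correspondent is seriality — \forall x \exists y Rxy.

Seriality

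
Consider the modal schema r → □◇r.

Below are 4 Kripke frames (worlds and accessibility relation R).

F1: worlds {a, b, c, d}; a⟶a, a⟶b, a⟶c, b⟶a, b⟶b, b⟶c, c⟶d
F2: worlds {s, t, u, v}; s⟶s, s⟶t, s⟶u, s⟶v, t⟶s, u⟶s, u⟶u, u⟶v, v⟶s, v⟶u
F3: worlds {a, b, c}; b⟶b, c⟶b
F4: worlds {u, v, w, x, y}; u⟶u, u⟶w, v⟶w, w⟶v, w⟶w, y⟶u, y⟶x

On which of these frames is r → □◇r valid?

This is the axiom for symmetry; its first-order frame correspondent is ∀x ∀y (Rxy → Ryx).
F1: fails — Rbc but not Rcb.
F2: holds.
F3: fails — Rcb but not Rbc.
F4: fails — Ryx but not Rxy.

F2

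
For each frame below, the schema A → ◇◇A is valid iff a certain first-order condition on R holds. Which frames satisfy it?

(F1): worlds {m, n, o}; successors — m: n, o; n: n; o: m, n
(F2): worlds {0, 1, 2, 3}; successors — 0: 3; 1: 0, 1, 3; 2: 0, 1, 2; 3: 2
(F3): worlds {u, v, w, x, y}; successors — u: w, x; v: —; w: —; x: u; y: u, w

(F1)

Frame correspondent (Sahlqvist): ∀x ∃w (x = w ∧ xR²w) — i.e. a generalized confluence (Geach) condition.
(F1): satisfies the condition.
(F2): fails — at 0 but no w with 0=w and 0R²w.
(F3): fails — at v but no t with v=t and vR²t.
Valid on: (F1).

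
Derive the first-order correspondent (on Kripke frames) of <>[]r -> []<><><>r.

This is a Sahlqvist (Geach-type) schema ◇^1□^1r → □^1◇^3r.
Minimal-valuation argument: fix x; take any y with xR^1y and any z with xR^1z. Set V(r) to the set of worlds R-reachable from y in exactly 1 step. Then □^1r holds at y, so the antecedent holds at x; validity forces ◇^3r at z, giving a w with zR^3w and yR^1w.
First-order correspondent: forall x forall y forall z ((xRy & xRz) -> exists w (yRw & z R^3 w)).

forall x forall y forall z ((xRy & xRz) -> exists w (yRw & z R^3 w))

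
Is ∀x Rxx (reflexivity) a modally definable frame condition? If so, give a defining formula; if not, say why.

This is a Sahlqvist condition; the T axiom □r → r defines it.
Suppose □r→r is valid. At any x set V(r)={w : Rxw}. Then □r holds at x, so r holds at x, i.e. Rxx.

Yes, by □r → r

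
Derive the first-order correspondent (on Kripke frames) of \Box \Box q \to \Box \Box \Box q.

\forall x \forall z (x R^3 z \to \exists w (x R^2 w \wedge z = w))

This is a Sahlqvist (Geach-type) schema ◇^0□^2q → □^3◇^0q.
Minimal-valuation argument: fix x; take any y with xR^0y and any z with xR^3z. Set V(q) to the set of worlds R-reachable from y in exactly 2 steps. Then □^2q holds at y, so the antecedent holds at x; validity forces ◇^0q at z, giving a w with zR^0w and yR^2w.
First-order correspondent: \forall x \forall z (x R^3 z \to \exists w (x R^2 w \wedge z = w)).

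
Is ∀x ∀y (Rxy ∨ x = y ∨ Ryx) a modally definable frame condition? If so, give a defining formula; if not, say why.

Not definable by any modal formula

If a class were modally definable it would be closed under disjoint unions (Goldblatt–Thomason).
Take 2 disjoint single-world reflexive frames: each is trivially connected, but their disjoint union has 2 worlds with no edge between distinct components, so it is not connected.
So the class is not modally definable.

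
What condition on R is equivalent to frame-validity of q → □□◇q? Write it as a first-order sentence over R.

This is a Sahlqvist (Geach-type) schema ◇^0□^0q → □^2◇^1q.
First-order correspondent: ∀x ∀z (xR²z → ∃w (x = w ∧ zRw)).

∀x ∀z (xR²z → ∃w (x = w ∧ zRw))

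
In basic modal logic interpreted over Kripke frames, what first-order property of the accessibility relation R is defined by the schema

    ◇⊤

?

Seriality

◇⊤ holds at w iff w has a successor, so frame-validity of ◇⊤ is exactly seriality. Equivalently via □φ → ◇φ:
Suppose □φ→◇φ is valid. At any x set V(φ)=W. Then □φ at x, so ◇φ at x, so x has a successor.
The converse is a direct semantic check.
So the correspondent is seriality.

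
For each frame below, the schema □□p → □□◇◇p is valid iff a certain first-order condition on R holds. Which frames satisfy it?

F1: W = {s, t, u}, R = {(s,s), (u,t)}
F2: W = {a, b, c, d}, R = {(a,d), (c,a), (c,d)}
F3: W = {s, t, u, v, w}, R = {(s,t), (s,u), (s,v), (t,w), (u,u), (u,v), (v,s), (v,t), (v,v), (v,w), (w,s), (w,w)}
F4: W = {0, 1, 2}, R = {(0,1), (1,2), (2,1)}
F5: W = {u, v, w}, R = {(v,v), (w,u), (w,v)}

F1, F3, F4, F5

This is the axiom for a generalized confluence (Geach) condition; its first-order frame correspondent is ∀x ∀z (xR²z → ∃w (xR²w ∧ zR²w)).
F1: ✓.
F2: fails — cR²d but no w with cR²w and dR²w.
F3: ✓.
F4: ✓.
F5: ✓.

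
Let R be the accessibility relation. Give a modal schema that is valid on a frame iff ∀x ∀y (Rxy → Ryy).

□(□p → p)

The condition is shift-reflexivity. The T□ schema □(□p → p) defines it.
Suppose □(□p→p) is valid. Take Rxy and set V(p)={w : Ryw}. Then at y, □p holds; since □(□p→p) at x, □p→p at y, so p at y, i.e. Ryy.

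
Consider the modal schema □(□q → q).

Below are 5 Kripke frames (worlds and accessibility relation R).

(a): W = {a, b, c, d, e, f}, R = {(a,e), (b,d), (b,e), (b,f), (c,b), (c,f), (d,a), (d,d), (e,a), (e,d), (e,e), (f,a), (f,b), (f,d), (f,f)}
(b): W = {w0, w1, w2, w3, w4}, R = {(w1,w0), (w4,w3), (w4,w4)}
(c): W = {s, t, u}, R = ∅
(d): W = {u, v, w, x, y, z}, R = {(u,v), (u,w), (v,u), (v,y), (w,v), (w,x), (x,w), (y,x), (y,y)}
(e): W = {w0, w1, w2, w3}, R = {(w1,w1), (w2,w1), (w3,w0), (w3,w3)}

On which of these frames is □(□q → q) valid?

(c)

The schema corresponds to shift-reflexivity: ∀x ∀y (Rxy → Ryy).
(a): fails — Rea but not Raa.
(b): fails — Rw1w0 but not Rw0w0.
(c): satisfies the condition.
(d): fails — Ruv but not Rvv.
(e): fails — Rw3w0 but not Rw0w0.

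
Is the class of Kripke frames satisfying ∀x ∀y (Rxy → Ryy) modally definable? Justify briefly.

Yes, by □(□r → r)

The condition is shift-reflexivity. A defining modal formula is □(□r → r).
Suppose □(□r→r) is valid. Take Rxy and set V(r)={w : Ryw}. Then at y, □r holds; since □(□r→r) at x, □r→r at y, so r at y, i.e. Ryy.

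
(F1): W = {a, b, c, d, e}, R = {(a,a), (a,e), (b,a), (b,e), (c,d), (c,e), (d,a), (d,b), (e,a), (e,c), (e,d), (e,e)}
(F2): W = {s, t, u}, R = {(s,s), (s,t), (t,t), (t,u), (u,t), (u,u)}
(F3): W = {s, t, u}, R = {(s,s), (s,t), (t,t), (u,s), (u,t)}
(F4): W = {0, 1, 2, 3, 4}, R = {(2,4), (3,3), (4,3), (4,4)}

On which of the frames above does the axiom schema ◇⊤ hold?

(F1), (F2), (F3)

Frame correspondent (Sahlqvist): ∀x ∃y Rxy — i.e. seriality.
(F1): condition met.
(F2): condition met.
(F3): condition met.
(F4): fails — world 0 has no successor.
Valid on: (F1), (F2), (F3).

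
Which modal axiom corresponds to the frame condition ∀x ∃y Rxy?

□p → ◇p

The condition is seriality. The D schema □p → ◇p defines it.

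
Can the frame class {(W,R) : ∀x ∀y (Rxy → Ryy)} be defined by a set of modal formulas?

Yes, by □(□q → q)

Yes: it is shift-reflexivity, defined by the T□ schema □(□q → q).
Suppose □(□q→q) is valid. Take Rxy and set V(q)={w : Ryw}. Then at y, □q holds; since □(□q→q) at x, □q→q at y, so q at y, i.e. Ryy.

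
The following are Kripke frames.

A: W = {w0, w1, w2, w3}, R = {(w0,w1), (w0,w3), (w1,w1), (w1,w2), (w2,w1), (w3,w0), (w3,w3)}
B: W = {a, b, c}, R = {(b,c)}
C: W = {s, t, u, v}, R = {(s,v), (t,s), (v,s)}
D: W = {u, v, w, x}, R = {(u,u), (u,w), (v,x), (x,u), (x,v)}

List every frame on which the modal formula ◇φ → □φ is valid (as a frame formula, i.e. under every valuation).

B, C

Frame correspondent (Sahlqvist): ∀x ∀y ∀z (Rxy ∧ Rxz → y = z) — i.e. partial functionality.
A: fails — w0 sees both w1 and w3.
B: ✓.
C: ✓.
D: fails — u sees both u and w.
Valid on: B, C.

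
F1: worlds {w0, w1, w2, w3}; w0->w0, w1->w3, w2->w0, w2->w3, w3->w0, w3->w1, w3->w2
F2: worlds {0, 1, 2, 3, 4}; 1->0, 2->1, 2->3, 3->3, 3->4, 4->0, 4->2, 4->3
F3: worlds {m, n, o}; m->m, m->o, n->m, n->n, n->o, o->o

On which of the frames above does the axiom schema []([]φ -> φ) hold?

F3

The schema corresponds to shift-reflexivity: forall x forall y (Rxy -> Ryy).
F1: fails — Rw3w1 but not Rw1w1.
F2: fails — R10 but not R00.
F3: holds.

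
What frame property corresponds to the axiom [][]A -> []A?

This is the C4 axiom.
It corresponds to density: forall x forall y (Rxy -> exists z (Rxz & Rzy)).

density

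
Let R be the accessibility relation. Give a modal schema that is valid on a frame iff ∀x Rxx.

□p → p

A defining formula is □p → p (the T axiom).
Suppose □p→p is valid. At any x set V(p)={w : Rxw}. Then □p holds at x, so p holds at x, i.e. Rxx.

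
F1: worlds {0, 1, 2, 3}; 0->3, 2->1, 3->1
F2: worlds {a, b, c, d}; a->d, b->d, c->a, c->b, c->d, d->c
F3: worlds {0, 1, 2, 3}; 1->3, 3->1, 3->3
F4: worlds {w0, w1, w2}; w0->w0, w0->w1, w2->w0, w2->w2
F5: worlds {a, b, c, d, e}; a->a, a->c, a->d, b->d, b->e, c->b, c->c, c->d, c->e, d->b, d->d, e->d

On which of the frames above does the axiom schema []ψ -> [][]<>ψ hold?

F3, F5

This is the axiom for a generalized confluence (Geach) condition; its first-order frame correspondent is forall x forall z (x R^2 z -> exists w (xRw & zRw)).
F1: fails — 0R²1 but no w with 0Rw and 1Rw.
F2: fails — cR²d but no w with cRw and dRw.
F3: satisfies the condition.
F4: fails — w0R²w1 but no w with w0Rw and w1Rw.
F5: satisfies the condition.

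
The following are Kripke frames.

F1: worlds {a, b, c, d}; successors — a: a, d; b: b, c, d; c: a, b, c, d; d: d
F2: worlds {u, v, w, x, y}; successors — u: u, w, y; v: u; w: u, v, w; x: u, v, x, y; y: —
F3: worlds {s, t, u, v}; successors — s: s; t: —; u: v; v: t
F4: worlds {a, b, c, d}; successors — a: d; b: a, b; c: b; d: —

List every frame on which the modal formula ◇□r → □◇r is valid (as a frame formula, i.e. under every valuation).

This is the axiom for convergence; its first-order frame correspondent is ∀x ∀y ∀z (Rxy ∧ Rxz → ∃w (Ryw ∧ Rzw)).
F1: ✓.
F2: fails — Ruw and Ruy but w and y have no common successor.
F3: fails — Rvt and Rvt but t and t have no common successor.
F4: fails — Rad and Rad but d and d have no common successor.

F1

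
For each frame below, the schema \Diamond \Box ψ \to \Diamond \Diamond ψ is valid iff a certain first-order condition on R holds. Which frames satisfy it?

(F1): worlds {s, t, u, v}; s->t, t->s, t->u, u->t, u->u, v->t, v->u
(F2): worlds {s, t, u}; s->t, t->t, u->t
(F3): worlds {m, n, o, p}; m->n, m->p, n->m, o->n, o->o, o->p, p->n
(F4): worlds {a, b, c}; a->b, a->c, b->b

(F1), (F2), (F3)

The schema corresponds to a generalized confluence (Geach) condition: \forall x \forall y (xRy \to \exists w (yRw \wedge x R^2 w)).
(F1): ✓.
(F2): ✓.
(F3): ✓.
(F4): fails — aRc but no w with cRw and aR²w.
Valid on: (F1), (F2), (F3).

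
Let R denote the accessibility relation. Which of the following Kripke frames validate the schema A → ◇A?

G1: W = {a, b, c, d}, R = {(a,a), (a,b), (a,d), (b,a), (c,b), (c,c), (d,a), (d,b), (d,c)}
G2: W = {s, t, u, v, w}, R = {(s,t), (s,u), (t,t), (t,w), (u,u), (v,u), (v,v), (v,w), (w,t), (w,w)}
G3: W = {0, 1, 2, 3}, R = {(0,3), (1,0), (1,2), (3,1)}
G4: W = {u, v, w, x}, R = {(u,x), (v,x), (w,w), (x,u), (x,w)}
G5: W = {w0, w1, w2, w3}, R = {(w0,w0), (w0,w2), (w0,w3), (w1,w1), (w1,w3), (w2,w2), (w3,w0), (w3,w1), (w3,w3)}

G5

The schema corresponds to reflexivity: ∀x Rxx.
G1: fails — world b does not see itself.
G2: fails — world s does not see itself.
G3: fails — world 0 does not see itself.
G4: fails — world u does not see itself.
G5: ✓.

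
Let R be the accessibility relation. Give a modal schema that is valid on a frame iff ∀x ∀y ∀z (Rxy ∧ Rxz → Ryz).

◇s → □◇s

A defining formula is ◇s → □◇s (the 5 axiom).
Suppose ◇s→□◇s is valid. Take Rxy, Rxz and set V(s)={y}. Then ◇s at x, so □◇s at x, so ◇s at z, so some w with Rzw has s; w=y, i.e. Rzy. By symmetry of the argument, Ryz.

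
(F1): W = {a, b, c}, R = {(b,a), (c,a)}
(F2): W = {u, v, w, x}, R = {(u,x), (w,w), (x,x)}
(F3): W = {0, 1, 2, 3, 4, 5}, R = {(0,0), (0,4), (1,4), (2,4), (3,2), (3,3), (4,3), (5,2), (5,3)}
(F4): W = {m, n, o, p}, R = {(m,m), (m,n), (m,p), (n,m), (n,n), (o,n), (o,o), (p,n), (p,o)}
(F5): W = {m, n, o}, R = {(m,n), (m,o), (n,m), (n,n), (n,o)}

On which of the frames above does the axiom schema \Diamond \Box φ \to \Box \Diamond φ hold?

(F2), (F4)

The schema corresponds to convergence: \forall x \forall y \forall z (Rxy \wedge Rxz \to \exists w (Ryw \wedge Rzw)).
(F1): fails — Rba and Rba but a and a have no common successor.
(F2): condition met.
(F3): fails — R00 and R04 but 0 and 4 have no common successor.
(F4): condition met.
(F5): fails — Rmo and Rmo but o and o have no common successor.
Valid on: (F2), (F4).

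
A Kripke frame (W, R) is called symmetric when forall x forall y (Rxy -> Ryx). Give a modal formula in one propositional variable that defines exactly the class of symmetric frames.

s → □◇s

A defining formula is s → □◇s (the B axiom).
Suppose s→□◇s is valid. Take Rxy and set V(s)={x}. Then s at x, so □◇s at x, so ◇s at y, so some z with Ryz has s; z=x, i.e. Ryx.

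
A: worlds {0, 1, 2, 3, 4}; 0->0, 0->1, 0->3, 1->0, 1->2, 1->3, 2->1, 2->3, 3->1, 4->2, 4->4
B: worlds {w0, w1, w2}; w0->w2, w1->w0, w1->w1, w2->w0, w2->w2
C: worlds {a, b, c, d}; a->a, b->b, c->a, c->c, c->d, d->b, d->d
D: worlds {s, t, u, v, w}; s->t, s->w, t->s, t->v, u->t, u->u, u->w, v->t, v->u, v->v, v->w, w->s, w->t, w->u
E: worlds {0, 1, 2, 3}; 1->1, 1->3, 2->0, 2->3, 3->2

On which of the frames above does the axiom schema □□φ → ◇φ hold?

B, C, D

The schema corresponds to a generalized confluence (Geach) condition: ∀x ∃w (xR²w ∧ xRw).
A: fails — at 3 but no w with 3R²w and 3Rw.
B: holds.
C: holds.
D: holds.
E: fails — at 0 but no w with 0R²w and 0Rw.
Valid on: B, C, D.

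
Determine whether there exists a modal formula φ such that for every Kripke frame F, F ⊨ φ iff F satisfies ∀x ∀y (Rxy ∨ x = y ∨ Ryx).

Modal frame validity is preserved under disjoint unions.
Take 3 disjoint single-world reflexive frames: each is trivially connected, but their disjoint union has 3 worlds with no edge between distinct components, so it is not connected.
Hence connectedness of R is not modally definable.

Not definable by any modal formula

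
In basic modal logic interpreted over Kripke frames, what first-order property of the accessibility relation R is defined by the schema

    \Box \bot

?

emptiness of R

□⊥ is valid iff no world has any successor (otherwise □⊥ fails at any world with one).
Conversely, on a frame with emptiness of R the schema holds at every world under every valuation.
Frame condition: \forall x \forall y \neg Rxy.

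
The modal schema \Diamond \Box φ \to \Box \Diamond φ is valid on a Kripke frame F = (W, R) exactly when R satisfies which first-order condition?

convergence: \forall x \forall y \forall z (Rxy \wedge Rxz \to \exists w (Ryw \wedge Rzw))

Suppose ◇□φ→□◇φ is valid. Take Rxy, Rxz and set V(φ)={w : Ryw}. Then □φ at y so ◇□φ at x, so □◇φ at x, so ◇φ at z, giving w with Rzw and Ryw.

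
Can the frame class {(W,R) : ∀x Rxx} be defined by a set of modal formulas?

Yes — defined by □p → p

This is a Sahlqvist condition; the T axiom □p → p defines it.
Suppose □p→p is valid. At any x set V(p)={w : Rxw}. Then □p holds at x, so p holds at x, i.e. Rxx.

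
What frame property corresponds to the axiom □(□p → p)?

Suppose □(□p→p) is valid. Take Rxy and set V(p)={w : Ryw}. Then at y, □p holds; since □(□p→p) at x, □p→p at y, so p at y, i.e. Ryy.
The converse is a direct semantic check.
Frame condition: ∀x ∀y (Rxy → Ryy).

shift-reflexivity: ∀x ∀y (Rxy → Ryy)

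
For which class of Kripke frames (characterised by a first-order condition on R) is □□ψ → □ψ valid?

density

Suppose □□ψ→□ψ is valid. Take Rxy and set V(ψ)={w : xR²w}. Then □□ψ at x, so □ψ at x, so ψ at y, i.e. ∃z(Rxz∧Rzy).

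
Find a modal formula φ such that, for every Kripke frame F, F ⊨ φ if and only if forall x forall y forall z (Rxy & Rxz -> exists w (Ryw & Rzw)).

A defining formula is ◇□r → □◇r (the .2 axiom).
Suppose ◇□r→□◇r is valid. Take Rxy, Rxz and set V(r)={w : Ryw}. Then □r at y so ◇□r at x, so □◇r at x, so ◇r at z, giving w with Rzw and Ryw.

◇□r → □◇r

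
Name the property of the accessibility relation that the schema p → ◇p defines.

reflexivity

Replacing p by ¬p and contraposing gives the equivalent schema □p → p.
Suppose □p→p is valid. At any x set V(p)={w : Rxw}. Then □p holds at x, so p holds at x, i.e. Rxx.
The converse is a direct semantic check.
So the correspondent is reflexivity.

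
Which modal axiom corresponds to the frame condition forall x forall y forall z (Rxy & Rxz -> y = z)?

◇p → □p

A defining formula is ◇p → □p (the CD axiom).
Suppose ◇p→□p is valid. Take Rxy, Rxz and set V(p)={y}. Then ◇p at x, so □p at x, so p at z, i.e. z=y.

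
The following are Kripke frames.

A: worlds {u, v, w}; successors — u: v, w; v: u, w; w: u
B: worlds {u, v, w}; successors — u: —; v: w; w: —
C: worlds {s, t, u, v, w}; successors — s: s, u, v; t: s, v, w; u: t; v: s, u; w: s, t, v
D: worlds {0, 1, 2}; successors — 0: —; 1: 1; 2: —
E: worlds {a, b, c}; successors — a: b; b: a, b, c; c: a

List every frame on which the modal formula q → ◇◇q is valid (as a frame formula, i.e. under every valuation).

A

The schema corresponds to a generalized confluence (Geach) condition: ∀x ∃w (x = w ∧ xR²w).
A: ✓.
B: fails — at u but no t with u=t and uR²t.
C: fails — at u but no w* with u=w* and uR²w*.
D: fails — at 0 but no w with 0=w and 0R²w.
E: fails — at c but no w with c=w and cR²w.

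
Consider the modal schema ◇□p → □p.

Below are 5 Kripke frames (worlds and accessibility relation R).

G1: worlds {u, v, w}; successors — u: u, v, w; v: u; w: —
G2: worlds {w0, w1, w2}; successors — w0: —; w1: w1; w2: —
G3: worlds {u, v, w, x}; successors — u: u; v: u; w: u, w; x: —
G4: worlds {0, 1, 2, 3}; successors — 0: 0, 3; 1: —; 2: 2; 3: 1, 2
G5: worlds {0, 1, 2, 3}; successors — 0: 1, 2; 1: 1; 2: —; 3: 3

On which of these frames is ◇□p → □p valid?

G2

The schema corresponds to the Euclidean property: ∀x ∀y ∀z (Rxy ∧ Rxz → Ryz).
G1: fails — Ruv and Ruv but not Rvv.
G2: ✓.
G3: fails — Rwu and Rww but not Ruw.
G4: fails — R03 and R00 but not R30.
G5: fails — R01 and R02 but not R12.
Valid on: G2.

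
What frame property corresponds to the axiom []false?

□⊥ is valid iff no world has any successor (otherwise □⊥ fails at any world with one).

emptiness of R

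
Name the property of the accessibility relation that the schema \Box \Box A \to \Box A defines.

Suppose □□A→□A is valid. Take Rxy and set V(A)={w : xR²w}. Then □□A at x, so □A at x, so A at y, i.e. ∃z(Rxz∧Rzy).

density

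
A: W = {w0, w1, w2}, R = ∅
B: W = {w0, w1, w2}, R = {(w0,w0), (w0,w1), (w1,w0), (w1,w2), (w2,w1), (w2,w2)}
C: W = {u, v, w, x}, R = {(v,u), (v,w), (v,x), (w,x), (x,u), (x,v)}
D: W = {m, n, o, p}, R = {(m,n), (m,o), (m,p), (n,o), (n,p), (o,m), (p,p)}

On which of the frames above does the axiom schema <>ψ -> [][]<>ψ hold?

The schema corresponds to a generalized confluence (Geach) condition: forall x forall y forall z ((xRy & x R^2 z) -> exists w (y = w & zRw)).
A: condition met.
B: fails — w0Rw0, w0R²w2 but no w with w0=w and w2Rw.
C: fails — vRu, vR²u but no t with u=t and uRt.
D: fails — mRn, mR²o but no w with n=w and oRw.
Valid on: A.

A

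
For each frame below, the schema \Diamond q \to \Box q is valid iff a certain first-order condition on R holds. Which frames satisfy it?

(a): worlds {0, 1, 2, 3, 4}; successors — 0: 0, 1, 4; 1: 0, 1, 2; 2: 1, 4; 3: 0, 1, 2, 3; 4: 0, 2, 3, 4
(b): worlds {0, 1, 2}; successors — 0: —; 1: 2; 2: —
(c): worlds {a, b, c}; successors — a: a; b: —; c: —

The schema corresponds to partial functionality: \forall x \forall y \forall z (Rxy \wedge Rxz \to y = z).
(a): fails — 0 sees both 0 and 1.
(b): holds.
(c): holds.

(b), (c)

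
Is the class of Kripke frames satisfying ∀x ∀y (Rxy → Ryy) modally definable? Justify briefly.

Yes, by □(□p → p)

Yes: it is shift-reflexivity, defined by the T□ schema □(□p → p).
Suppose □(□p→p) is valid. Take Rxy and set V(p)={w : Ryw}. Then at y, □p holds; since □(□p→p) at x, □p→p at y, so p at y, i.e. Ryy.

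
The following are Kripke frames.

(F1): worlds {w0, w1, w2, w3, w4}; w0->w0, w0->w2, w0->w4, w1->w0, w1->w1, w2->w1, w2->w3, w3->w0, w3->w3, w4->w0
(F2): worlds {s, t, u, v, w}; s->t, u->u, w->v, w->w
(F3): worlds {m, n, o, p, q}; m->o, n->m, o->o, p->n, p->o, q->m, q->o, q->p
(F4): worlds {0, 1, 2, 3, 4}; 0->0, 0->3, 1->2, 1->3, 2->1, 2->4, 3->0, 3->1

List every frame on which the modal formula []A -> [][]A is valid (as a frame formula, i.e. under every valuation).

This is the axiom for transitivity; its first-order frame correspondent is forall x forall y forall z (Rxy & Ryz -> Rxz).
(F1): fails — Rw1w0 and Rw0w4 but not Rw1w4.
(F2): ✓.
(F3): fails — Rpn and Rnm but not Rpm.
(F4): fails — R31 and R12 but not R32.

(F2)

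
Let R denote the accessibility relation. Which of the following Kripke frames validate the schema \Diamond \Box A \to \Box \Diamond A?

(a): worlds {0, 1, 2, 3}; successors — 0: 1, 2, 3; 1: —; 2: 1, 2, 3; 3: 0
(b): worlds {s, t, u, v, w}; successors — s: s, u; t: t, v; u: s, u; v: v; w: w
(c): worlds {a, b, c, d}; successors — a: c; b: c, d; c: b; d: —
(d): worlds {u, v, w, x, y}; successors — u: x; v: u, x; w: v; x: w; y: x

The schema corresponds to convergence: \forall x \forall y \forall z (Rxy \wedge Rxz \to \exists w (Ryw \wedge Rzw)).
(a): fails — R02 and R01 but 2 and 1 have no common successor.
(b): ✓.
(c): fails — Rbc and Rbd but c and d have no common successor.
(d): fails — Rvu and Rvx but u and x have no common successor.
Valid on: (b).

(b)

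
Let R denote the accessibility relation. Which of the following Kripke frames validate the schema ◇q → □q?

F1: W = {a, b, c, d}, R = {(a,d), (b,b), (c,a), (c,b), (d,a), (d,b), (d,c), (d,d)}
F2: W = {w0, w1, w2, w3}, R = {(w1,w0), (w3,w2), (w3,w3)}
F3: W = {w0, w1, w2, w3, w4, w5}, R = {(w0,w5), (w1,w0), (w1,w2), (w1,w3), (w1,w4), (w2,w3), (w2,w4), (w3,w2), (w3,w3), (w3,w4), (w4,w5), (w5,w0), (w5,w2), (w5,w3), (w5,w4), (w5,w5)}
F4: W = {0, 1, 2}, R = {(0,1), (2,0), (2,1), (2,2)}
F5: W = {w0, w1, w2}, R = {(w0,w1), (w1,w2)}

F5

The schema corresponds to partial functionality: ∀x ∀y ∀z (Rxy ∧ Rxz → y = z).
F1: fails — c sees both a and b.
F2: fails — w3 sees both w2 and w3.
F3: fails — w1 sees both w0 and w2.
F4: fails — 2 sees both 0 and 1.
F5: satisfies the condition.
Valid on: F5.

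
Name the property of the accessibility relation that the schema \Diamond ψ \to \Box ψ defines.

Suppose ◇ψ→□ψ is valid. Take Rxy, Rxz and set V(ψ)={y}. Then ◇ψ at x, so □ψ at x, so ψ at z, i.e. z=y.
The converse is a direct semantic check.
Frame condition: \forall x \forall y \forall z (Rxy \wedge Rxz \to y = z).

Partial functionality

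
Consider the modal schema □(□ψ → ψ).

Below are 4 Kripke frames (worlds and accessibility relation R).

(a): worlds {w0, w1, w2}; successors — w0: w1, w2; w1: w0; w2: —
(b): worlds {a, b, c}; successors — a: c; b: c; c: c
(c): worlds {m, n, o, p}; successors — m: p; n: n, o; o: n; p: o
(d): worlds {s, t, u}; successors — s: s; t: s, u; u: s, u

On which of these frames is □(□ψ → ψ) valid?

(b), (d)

The schema corresponds to shift-reflexivity: ∀x ∀y (Rxy → Ryy).
(a): fails — Rw0w1 but not Rw1w1.
(b): satisfies the condition.
(c): fails — Rno but not Roo.
(d): satisfies the condition.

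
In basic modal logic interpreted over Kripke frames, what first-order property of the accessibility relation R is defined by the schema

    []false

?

Emptiness of R

□⊥ is valid iff no world has any successor (otherwise □⊥ fails at any world with one).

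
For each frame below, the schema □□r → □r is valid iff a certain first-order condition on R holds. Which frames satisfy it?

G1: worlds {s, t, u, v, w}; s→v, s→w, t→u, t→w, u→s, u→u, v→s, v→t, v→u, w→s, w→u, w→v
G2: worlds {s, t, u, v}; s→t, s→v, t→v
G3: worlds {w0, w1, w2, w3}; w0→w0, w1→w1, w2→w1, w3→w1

G3

The schema corresponds to density: ∀x ∀y (Rxy → ∃z (Rxz ∧ Rzy)).
G1: fails — Rvt but no z with Rvz and Rzt.
G2: fails — Rtv but no z with Rtz and Rzv.
G3: condition met.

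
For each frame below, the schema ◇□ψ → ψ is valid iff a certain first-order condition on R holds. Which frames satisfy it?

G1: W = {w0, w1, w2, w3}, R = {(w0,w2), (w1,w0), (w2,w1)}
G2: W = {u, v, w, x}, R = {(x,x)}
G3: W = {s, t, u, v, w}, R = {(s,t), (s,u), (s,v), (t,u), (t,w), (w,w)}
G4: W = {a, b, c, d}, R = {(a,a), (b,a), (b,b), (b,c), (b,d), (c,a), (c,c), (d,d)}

G2

Frame correspondent (Sahlqvist): ∀x ∀y (Rxy → Ryx) — i.e. symmetry.
G1: fails — Rw0w2 but not Rw2w0.
G2: ✓.
G3: fails — Rtw but not Rwt.
G4: fails — Rbc but not Rcb.
Valid on: G2.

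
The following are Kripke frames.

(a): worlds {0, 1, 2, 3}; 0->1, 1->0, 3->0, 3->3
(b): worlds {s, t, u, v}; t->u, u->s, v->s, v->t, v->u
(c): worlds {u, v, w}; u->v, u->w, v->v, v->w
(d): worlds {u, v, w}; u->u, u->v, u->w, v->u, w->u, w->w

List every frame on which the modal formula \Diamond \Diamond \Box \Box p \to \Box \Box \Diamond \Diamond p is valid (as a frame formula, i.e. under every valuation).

(d)

This is the axiom for a generalized confluence (Geach) condition; its first-order frame correspondent is \forall x \forall y \forall z ((x R^2 y \wedge x R^2 z) \to \exists w (y R^2 w \wedge z R^2 w)).
(a): fails — 3R²0, 3R²1 but no w with 0R²w and 1R²w.
(b): fails — tR²s, tR²s but no w with sR²w and sR²w.
(c): fails — uR²v, uR²w but no t with vR²t and wR²t.
(d): satisfies the condition.
Valid on: (d).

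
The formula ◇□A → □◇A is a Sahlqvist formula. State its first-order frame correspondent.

Suppose ◇□A→□◇A is valid. Take Rxy, Rxz and set V(A)={w : Ryw}. Then □A at y so ◇□A at x, so □◇A at x, so ◇A at z, giving w with Rzw and Ryw.

Convergence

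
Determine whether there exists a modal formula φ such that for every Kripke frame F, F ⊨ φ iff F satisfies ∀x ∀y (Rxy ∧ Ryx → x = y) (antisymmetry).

If a class were modally definable it would be closed under surjective bounded morphisms (Goldblatt–Thomason).
The 8-cycle (worlds w0,w1,w2,w3,w4,w5,w6,w7 with w0→w1→w2→w3→w4→w5→w6→w7→w0) is antisymmetric. Sending even-indexed worlds to s and odd-indexed worlds to t is a surjective bounded morphism onto the two-world frame with s↔t, which is not antisymmetric.
So the class is not modally definable.

Not definable by any modal formula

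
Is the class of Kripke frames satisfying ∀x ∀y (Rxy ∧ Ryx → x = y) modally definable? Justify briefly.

Any modally definable frame class is closed under surjective bounded morphisms.
The 6-cycle (worlds s,t,u,v,w,x with s→t→u→v→w→x→s) is antisymmetric. Sending even-indexed worlds to a and odd-indexed worlds to b is a surjective bounded morphism onto the two-world frame with a↔b, which is not antisymmetric.
So the class is not modally definable.

No — not modally definable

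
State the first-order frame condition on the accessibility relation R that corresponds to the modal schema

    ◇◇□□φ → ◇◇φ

∀x ∀y (xR²y → ∃w (yR²w ∧ xR²w))

This is a Sahlqvist (Geach-type) schema ◇^2□^2φ → □^0◇^2φ.
First-order correspondent: ∀x ∀y (xR²y → ∃w (yR²w ∧ xR²w)).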